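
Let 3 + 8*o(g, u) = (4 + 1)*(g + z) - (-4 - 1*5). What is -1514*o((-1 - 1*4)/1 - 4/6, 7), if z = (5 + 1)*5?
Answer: -289931/12 ≈ -24161.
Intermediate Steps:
z = 30 (z = 6*5 = 30)
o(g, u) = 39/2 + 5*g/8 (o(g, u) = -3/8 + ((4 + 1)*(g + 30) - (-4 - 1*5))/8 = -3/8 + (5*(30 + g) - (-4 - 5))/8 = -3/8 + ((150 + 5*g) - 1*(-9))/8 = -3/8 + ((150 + 5*g) + 9)/8 = -3/8 + (159 + 5*g)/8 = -3/8 + (159/8 + 5*g/8) = 39/2 + 5*g/8)
-1514*o((-1 - 1*4)/1 - 4/6, 7) = -1514*(39/2 + 5*((-1 - 1*4)/1 - 4/6)/8) = -1514*(39/2 + 5*((-1 - 4)*1 - 4*⅙)/8) = -1514*(39/2 + 5*(-5*1 - ⅔)/8) = -1514*(39/2 + 5*(-5 - ⅔)/8) = -1514*(39/2 + (5/8)*(-17/3)) = -1514*(39/2 - 85/24) = -1514*383/24 = -289931/12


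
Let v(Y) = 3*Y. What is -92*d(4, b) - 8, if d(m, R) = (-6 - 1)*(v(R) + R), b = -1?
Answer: -2584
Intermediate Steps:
d(m, R) = -28*R (d(m, R) = (-6 - 1)*(3*R + R) = -28*R)
-92*d(4, b) - 8 = -(-2576)*(-1) - 8 = -92*28 - 8 = -2576 - 8 = -2584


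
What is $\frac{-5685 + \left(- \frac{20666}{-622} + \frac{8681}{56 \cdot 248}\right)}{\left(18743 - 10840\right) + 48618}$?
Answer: $- \frac{24408265585}{244123694528} \approx -0.099983$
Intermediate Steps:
$\frac{-5685 + \left(- \frac{20666}{-622} + \frac{8681}{56 \cdot 248}\right)}{\left(18743 - 10840\right) + 48618} = \frac{-5685 + \left(\left(-20666\right) \left(- \frac{1}{622}\right) + \frac{8681}{13888}\right)}{7903 + 48618} = \frac{-5685 + \left(\frac{10333}{311} + 8681 \cdot \frac{1}{13888}\right)}{56521} = \left(-5685 + \left(\frac{10333}{311} + \frac{8681}{13888}\right)\right) \frac{1}{56521} = \left(-5685 + \frac{146204495}{4319168}\right) \frac{1}{56521} = \left(- \frac{24408265585}{4319168}\right) \frac{1}{56521} = - \frac{24408265585}{244123694528}$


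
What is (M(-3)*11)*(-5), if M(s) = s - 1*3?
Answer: 330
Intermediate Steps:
M(s) = -3 + s (M(s) = s - 3 = -3 + s)
(M(-3)*11)*(-5) = ((-3 - 3)*11)*(-5) = -6*11*(-5) = -66*(-5) = 330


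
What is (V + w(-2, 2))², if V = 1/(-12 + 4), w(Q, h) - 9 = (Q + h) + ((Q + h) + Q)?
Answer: 3025/64 ≈ 47.266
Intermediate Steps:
w(Q, h) = 9 + 2*h + 3*Q (w(Q, h) = 9 + ((Q + h) + ((Q + h) + Q)) = 9 + ((Q + h) + (h + 2*Q)) = 9 + (2*h + 3*Q) = 9 + 2*h + 3*Q)
V = -⅛ (V = 1/(-8) = -⅛ ≈ -0.12500)
(V + w(-2, 2))² = (-⅛ + (9 + 2*2 + 3*(-2)))² = (-⅛ + (9 + 4 - 6))² = (-⅛ + 7)² = (55/8)² = 3025/64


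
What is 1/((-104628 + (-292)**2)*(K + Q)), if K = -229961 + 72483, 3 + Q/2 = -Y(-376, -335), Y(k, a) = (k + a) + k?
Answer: 1/3007422840 ≈ 3.3251e-10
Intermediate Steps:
Y(k, a) = a + 2*k (Y(k, a) = (a + k) + k = a + 2*k)
Q = 2168 (Q = -6 + 2*(-(-335 + 2*(-376))) = -6 + 2*(-(-335 - 752)) = -6 + 2*(-1*(-1087)) = -6 + 2*1087 = -6 + 2174 = 2168)
K = -157478
1/((-104628 + (-292)**2)*(K + Q)) = 1/((-104628 + (-292)**2)*(-157478 + 2168)) = 1/((-104628 + 85264)*(-155310)) = 1/(-19364*(-155310)) = 1/3007422840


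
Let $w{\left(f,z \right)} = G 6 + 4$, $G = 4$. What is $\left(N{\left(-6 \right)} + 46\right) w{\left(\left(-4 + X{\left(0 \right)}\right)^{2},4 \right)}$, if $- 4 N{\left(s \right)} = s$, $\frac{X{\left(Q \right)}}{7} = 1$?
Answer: $1330$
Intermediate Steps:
$X{\left(Q \right)} = 7$ ($X{\left(Q \right)} = 7 \cdot 1 = 7$)
$N{\left(s \right)} = - \frac{s}{4}$
$w{\left(f,z \right)} = 28$ ($w{\left(f,z \right)} = 4 \cdot 6 + 4 = 24 + 4 = 28$)
$\left(N{\left(-6 \right)} + 46\right) w{\left(\left(-4 + X{\left(0 \right)}\right)^{2},4 \right)} = \left(\left(- \frac{1}{4}\right) \left(-6\right) + 46\right) 28 = \left(\frac{3}{2} + 46\right) 28 = \frac{95}{2} \cdot 28 = 1330$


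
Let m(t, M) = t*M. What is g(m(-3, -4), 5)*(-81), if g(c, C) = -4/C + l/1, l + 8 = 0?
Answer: 3564/5 ≈ 712.80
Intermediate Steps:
l = -8 (l = -8 + 0 = -8)
m(t, M) = M*t
g(c, C) = -8 - 4/C (g(c, C) = -4/C - 8/1 = -4/C - 8*1 = -4/C - 8 = -8 - 4/C)
g(m(-3, -4), 5)*(-81) = (-8 - 4/5)*(-81) = (-8 - 4*⅕)*(-81) = (-8 - ⅘)*(-81) = -44/5*(-81) = 3564/5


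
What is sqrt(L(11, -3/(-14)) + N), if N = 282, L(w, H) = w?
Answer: sqrt(293) ≈ 17.117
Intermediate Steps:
sqrt(L(11, -3/(-14)) + N) = sqrt(11 + 282) = sqrt(293)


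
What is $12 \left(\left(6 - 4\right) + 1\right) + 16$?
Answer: $52$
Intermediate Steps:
$12 \left(\left(6 - 4\right) + 1\right) + 16 = 12 \left(2 + 1\right) + 16 = 12 \cdot 3 + 16 = 36 + 16 = 52$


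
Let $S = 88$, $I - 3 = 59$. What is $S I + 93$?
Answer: $5549$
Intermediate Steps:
$I = 62$ ($I = 3 + 59 = 62$)
$S I + 93 = 88 \cdot 62 + 93 = 5456 + 93 = 5549$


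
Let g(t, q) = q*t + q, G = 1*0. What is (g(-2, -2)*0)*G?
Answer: 0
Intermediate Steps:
G = 0
g(t, q) = q + q*t
(g(-2, -2)*0)*G = (-2*(1 - 2)*0)*0 = (-2*(-1)*0)*0 = (2*0)*0 = 0*0 = 0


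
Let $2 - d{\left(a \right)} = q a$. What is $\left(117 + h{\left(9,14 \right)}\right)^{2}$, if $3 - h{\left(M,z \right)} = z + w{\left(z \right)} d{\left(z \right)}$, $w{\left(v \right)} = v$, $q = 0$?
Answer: $6084$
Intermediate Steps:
$d{\left(a \right)} = 2$ ($d{\left(a \right)} = 2 - 0 a = 2 - 0 = 2 + 0 = 2$)
$h{\left(M,z \right)} = 3 - 3 z$ ($h{\left(M,z \right)} = 3 - \left(z + z 2\right) = 3 - \left(z + 2 z\right) = 3 - 3 z$)
$\left(117 + h{\left(9,14 \right)}\right)^{2} = \left(117 + \left(3 - 42\right)\right)^{2} = \left(117 - 39\right)^{2} = 78^{2} = 6084$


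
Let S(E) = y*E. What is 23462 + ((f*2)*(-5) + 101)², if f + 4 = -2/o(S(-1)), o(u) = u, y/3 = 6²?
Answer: 31559002/729 ≈ 43291.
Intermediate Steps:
y = 108 (y = 3*6² = 3*36 = 108)
S(E) = 108*E
f = -215/54 (f = -4 - 2/(108*(-1)) = -4 - 2/(-108) = -4 - 2*(-1/108) = -4 + 1/54 = -215/54 ≈ -3.9815)
23462 + ((f*2)*(-5) + 101)² = 23462 + (-215/54*2*(-5) + 101)² = 23462 + (-215/27*(-5) + 101)² = 23462 + (1075/27 + 101)² = 23462 + (3802/27)² = 23462 + 14455204/729 = 31559002/729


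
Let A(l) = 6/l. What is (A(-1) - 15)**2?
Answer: 441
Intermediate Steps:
(A(-1) - 15)**2 = (6/(-1) - 15)**2 = (6*(-1) - 15)**2 = (-6 - 15)**2 = (-21)**2 = 441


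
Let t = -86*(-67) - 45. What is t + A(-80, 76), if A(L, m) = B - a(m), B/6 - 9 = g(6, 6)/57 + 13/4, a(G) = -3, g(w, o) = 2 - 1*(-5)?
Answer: 220181/38 ≈ 5794.2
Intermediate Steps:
g(w, o) = 7 (g(w, o) = 2 + 5 = 7)
B = 2821/38 (B = 54 + 6*(7/57 + 13/4) = 54 + 6*(769/228) = 54 + 769/38 = 2821/38 ≈ 74.237)
t = 5717 (t = 5762 - 45 = 5717)
A(L, m) = 2935/38 (A(L, m) = 2821/38 - 1*(-3) = 2821/38 + 3 = 2935/38)
t + A(-80, 76) = 5717 + 2935/38 = 220181/38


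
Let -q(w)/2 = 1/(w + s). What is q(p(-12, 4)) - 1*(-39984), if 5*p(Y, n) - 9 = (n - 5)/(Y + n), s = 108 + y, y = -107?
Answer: 4518112/113 ≈ 39983.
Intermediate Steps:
s = 1 (s = 108 - 107 = 1)
p(Y, n) = 9/5 + (-5 + n)/(5*(Y + n)) (p(Y, n) = 9/5 + ((n - 5)/(Y + n))/5 = 9/5 + ((-5 + n)/(Y + n))/5 = 9/5 + (-5 + n)/(5*(Y + n)))
q(w) = -2/(1 + w) (q(w) = -2/(w + 1) = -2/(1 + w))
q(p(-12, 4)) - 1*(-39984) = -2/(1 + (-1 + 2*4 + (9/5)*(-12))/(-12 + 4)) - 1*(-39984) = -2/(1 + (-1 + 8 - 108/5)/(-8)) + 39984 = -2/(1 - ⅛*(-73/5)) + 39984 = -2/(1 + 73/40) + 39984 = -2/113/40 + 39984 = -2*40/113 + 39984 = -80/113 + 39984 = 4518112/113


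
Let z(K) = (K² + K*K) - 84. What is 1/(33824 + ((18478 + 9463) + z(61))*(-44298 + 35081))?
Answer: -1/325317059 ≈ -3.0739e-9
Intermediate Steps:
z(K) = -84 + 2*K² (z(K) = (K² + K²) - 84 = 2*K² - 84 = -84 + 2*K²)
1/(33824 + ((18478 + 9463) + z(61))*(-44298 + 35081)) = 1/(33824 + ((18478 + 9463) + (-84 + 2*61²))*(-44298 + 35081)) = 1/(33824 + (27941 + (-84 + 2*3721))*(-9217)) = 1/(33824 + (27941 + (-84 + 7442))*(-9217)) = 1/(33824 + (27941 + 7358)*(-9217)) = 1/(33824 + 35299*(-9217)) = 1/(33824 - 325350883) = 1/(-325317059) = -1/325317059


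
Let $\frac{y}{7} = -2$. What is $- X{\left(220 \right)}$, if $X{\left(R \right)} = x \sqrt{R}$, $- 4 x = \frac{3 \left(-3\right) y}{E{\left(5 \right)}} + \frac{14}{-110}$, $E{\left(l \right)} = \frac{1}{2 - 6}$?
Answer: $- \frac{27727 \sqrt{55}}{110} \approx -1869.4$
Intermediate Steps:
$y = -14$ ($y = 7 \left(-2\right) = -14$)
$E{\left(l \right)} = - \frac{1}{4}$ ($E{\left(l \right)} = \frac{1}{-4} = - \frac{1}{4}$)
$x = \frac{27727}{220}$ ($x = - \frac{\frac{3 \left(-3\right) \left(-14\right)}{- \frac{1}{4}} + \frac{14}{-110}}{4} = - \frac{\left(-9\right) \left(-14\right) \left(-4\right) + 14 \left(- \frac{1}{110}\right)}{4} = - \frac{126 \left(-4\right) - \frac{7}{55}}{4} = - \frac{-504 - \frac{7}{55}}{4} = \left(- \frac{1}{4}\right) \left(- \frac{27727}{55}\right) = \frac{27727}{220} \approx 126.03$)
$X{\left(R \right)} = \frac{27727 \sqrt{R}}{220}$
$- X{\left(220 \right)} = - \frac{27727 \sqrt{220}}{220} = - \frac{27727 \cdot 2 \sqrt{55}}{220} = - \frac{27727 \sqrt{55}}{110}$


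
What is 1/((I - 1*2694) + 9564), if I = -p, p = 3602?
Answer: 1/3268 ≈ 0.00030600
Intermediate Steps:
I = -3602 (I = -1*3602 = -3602)
1/((I - 1*2694) + 9564) = 1/((-3602 - 1*2694) + 9564) = 1/((-3602 - 2694) + 9564) = 1/(-6296 + 9564) = 1/3268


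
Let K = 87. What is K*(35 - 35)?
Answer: 0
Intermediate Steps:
K*(35 - 35) = 87*(35 - 35) = 87*0 = 0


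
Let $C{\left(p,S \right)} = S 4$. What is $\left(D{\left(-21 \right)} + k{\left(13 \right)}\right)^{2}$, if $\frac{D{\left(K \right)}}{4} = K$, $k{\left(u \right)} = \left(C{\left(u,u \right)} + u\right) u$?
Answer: $579121$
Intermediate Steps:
$C{\left(p,S \right)} = 4 S$
$k{\left(u \right)} = 5 u^{2}$ ($k{\left(u \right)} = \left(4 u + u\right) u = 5 u u = 5 u^{2}$)
$D{\left(K \right)} = 4 K$
$\left(D{\left(-21 \right)} + k{\left(13 \right)}\right)^{2} = \left(4 \left(-21\right) + 5 \cdot 13^{2}\right)^{2} = \left(-84 + 5 \cdot 169\right)^{2} = \left(-84 + 845\right)^{2} = 761^{2} = 579121$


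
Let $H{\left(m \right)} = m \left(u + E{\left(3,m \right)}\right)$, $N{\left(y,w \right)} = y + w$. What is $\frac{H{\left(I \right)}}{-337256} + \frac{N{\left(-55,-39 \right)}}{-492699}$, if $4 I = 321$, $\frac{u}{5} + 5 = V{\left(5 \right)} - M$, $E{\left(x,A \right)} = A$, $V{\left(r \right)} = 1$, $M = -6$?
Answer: $- \frac{56587219795}{2658651103104} \approx -0.021284$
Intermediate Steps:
$u = 10$ ($u = -25 + 5 \left(1 - -6\right) = -25 + 5 \left(1 + 6\right) = -25 + 5 \cdot 7 = -25 + 35 = 10$)
$I = \frac{321}{4}$ ($I = \frac{1}{4} \cdot 321 = \frac{321}{4} \approx 80.25$)
$N{\left(y,w \right)} = w + y$
$H{\left(m \right)} = m \left(10 + m\right)$
$\frac{H{\left(I \right)}}{-337256} + \frac{N{\left(-55,-39 \right)}}{-492699} = \frac{\frac{321}{4} \left(10 + \frac{321}{4}\right)}{-337256} + \frac{-39 - 55}{-492699} = \frac{321}{4} \cdot \frac{361}{4} \left(- \frac{1}{337256}\right) - - \frac{94}{492699} = \frac{115881}{16} \left(- \frac{1}{337256}\right) + \frac{94}{492699} = - \frac{115881}{5396096} + \frac{94}{492699} = - \frac{56587219795}{2658651103104}$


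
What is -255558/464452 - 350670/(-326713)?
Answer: 39687630993/75871253138 ≈ 0.52309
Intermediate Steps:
-255558/464452 - 350670/(-326713) = -255558*1/464452 - 350670*(-1/326713) = -127779/232226 + 350670/326713 = 39687630993/75871253138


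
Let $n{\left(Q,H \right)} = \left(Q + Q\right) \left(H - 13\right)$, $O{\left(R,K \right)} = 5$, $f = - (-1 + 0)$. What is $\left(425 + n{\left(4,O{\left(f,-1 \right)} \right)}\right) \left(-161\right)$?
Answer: $-58121$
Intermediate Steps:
$f = 1$ ($f = \left(-1\right) \left(-1\right) = 1$)
$n{\left(Q,H \right)} = 2 Q \left(-13 + H\right)$
$\left(425 + n{\left(4,O{\left(f,-1 \right)} \right)}\right) \left(-161\right) = \left(425 + 2 \cdot 4 \left(-13 + 5\right)\right) \left(-161\right) = \left(425 + 2 \cdot 4 \left(-8\right)\right) \left(-161\right) = \left(425 - 64\right) \left(-161\right) = 361 \left(-161\right) = -58121$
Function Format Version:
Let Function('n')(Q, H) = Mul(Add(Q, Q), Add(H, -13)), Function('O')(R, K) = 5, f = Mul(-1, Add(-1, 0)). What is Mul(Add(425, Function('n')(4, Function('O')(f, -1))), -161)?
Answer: -58121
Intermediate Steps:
f = 1 (f = Mul(-1, -1) = 1)
Function('n')(Q, H) = Mul(2, Q, Add(-13, H)) (Function('n')(Q, H) = Mul(Mul(2, Q), Add(-13, H)) = Mul(2, Q, Add(-13, H)))
Mul(Add(425, Function('n')(4, Function('O')(f, -1))), -161) = Mul(Add(425, Mul(2, 4, Add(-13, 5))), -161) = Mul(Add(425, Mul(2, 4, -8)), -161) = Mul(Add(425, -64), -161) = Mul(361, -161) = -58121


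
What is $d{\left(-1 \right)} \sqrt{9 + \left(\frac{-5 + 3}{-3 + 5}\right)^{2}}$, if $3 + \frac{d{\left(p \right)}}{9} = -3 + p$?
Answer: $- 63 \sqrt{10} \approx -199.22$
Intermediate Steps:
$d{\left(p \right)} = -54 + 9 p$ ($d{\left(p \right)} = -27 + 9 \left(-3 + p\right) = -27 + \left(-27 + 9 p\right) = -54 + 9 p$)
$d{\left(-1 \right)} \sqrt{9 + \left(\frac{-5 + 3}{-3 + 5}\right)^{2}} = \left(-54 + 9 \left(-1\right)\right) \sqrt{9 + \left(\frac{-5 + 3}{-3 + 5}\right)^{2}} = \left(-54 - 9\right) \sqrt{9 + \left(- \frac{2}{2}\right)^{2}} = - 63 \sqrt{9 + \left(\left(-2\right) \frac{1}{2}\right)^{2}} = - 63 \sqrt{9 + \left(-1\right)^{2}} = - 63 \sqrt{9 + 1} = - 63 \sqrt{10}$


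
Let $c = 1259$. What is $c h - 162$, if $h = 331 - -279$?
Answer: $767828$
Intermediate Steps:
$h = 610$ ($h = 331 + 279 = 610$)
$c h - 162 = 1259 \cdot 610 - 162 = 767990 - 162 = 767828$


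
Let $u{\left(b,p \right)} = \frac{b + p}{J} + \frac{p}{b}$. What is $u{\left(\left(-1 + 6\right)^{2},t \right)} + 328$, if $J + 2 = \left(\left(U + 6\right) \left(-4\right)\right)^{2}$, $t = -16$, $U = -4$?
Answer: $\frac{507633}{1550} \approx 327.51$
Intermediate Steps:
$J = 62$ ($J = -2 + \left(\left(-4 + 6\right) \left(-4\right)\right)^{2} = -2 + \left(2 \left(-4\right)\right)^{2} = -2 + \left(-8\right)^{2} = -2 + 64 = 62$)
$u{\left(b,p \right)} = \frac{b}{62} + \frac{p}{62} + \frac{p}{b}$ ($u{\left(b,p \right)} = \frac{b + p}{62} + \frac{p}{b} = \left(b + p\right) \frac{1}{62} + \frac{p}{b} = \left(\frac{b}{62} + \frac{p}{62}\right) + \frac{p}{b} = \frac{b}{62} + \frac{p}{62} + \frac{p}{b}$)
$u{\left(\left(-1 + 6\right)^{2},t \right)} + 328 = \frac{-16 + \frac{\left(-1 + 6\right)^{2} \left(\left(-1 + 6\right)^{2} - 16\right)}{62}}{\left(-1 + 6\right)^{2}} + 328 = \frac{-16 + \frac{5^{2} \left(5^{2} - 16\right)}{62}}{5^{2}} + 328 = \frac{-16 + \frac{1}{62} \cdot 25 \left(25 - 16\right)}{25} + 328 = \frac{-16 + \frac{1}{62} \cdot 25 \cdot 9}{25} + 328 = \frac{-16 + \frac{225}{62}}{25} + 328 = \frac{1}{25} \left(- \frac{767}{62}\right) + 328 = - \frac{767}{1550} + 328 = \frac{507633}{1550}$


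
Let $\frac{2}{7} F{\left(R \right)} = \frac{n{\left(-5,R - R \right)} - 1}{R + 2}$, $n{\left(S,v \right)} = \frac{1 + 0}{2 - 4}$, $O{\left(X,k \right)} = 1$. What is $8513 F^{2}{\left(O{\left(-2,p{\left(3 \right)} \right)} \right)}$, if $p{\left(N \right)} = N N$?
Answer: $\frac{417137}{16} \approx 26071.0$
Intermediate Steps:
$p{\left(N \right)} = N^{2}$
$n{\left(S,v \right)} = - \frac{1}{2}$ ($n{\left(S,v \right)} = 1 \frac{1}{-2} = 1 \left(- \frac{1}{2}\right) = - \frac{1}{2}$)
$F{\left(R \right)} = - \frac{21}{4 \left(2 + R\right)}$ ($F{\left(R \right)} = \frac{7 \frac{- \frac{1}{2} - 1}{R + 2}}{2} = \frac{7 \left(- \frac{3}{2 \left(2 + R\right)}\right)}{2} = - \frac{21}{4 \left(2 + R\right)}$)
$8513 F^{2}{\left(O{\left(-2,p{\left(3 \right)} \right)} \right)} = 8513 \left(- \frac{21}{8 + 4 \cdot 1}\right)^{2} = 8513 \left(- \frac{21}{8 + 4}\right)^{2} = 8513 \left(- \frac{21}{12}\right)^{2} = 8513 \left(\left(-21\right) \frac{1}{12}\right)^{2} = 8513 \left(- \frac{7}{4}\right)^{2} = 8513 \cdot \frac{49}{16} = \frac{417137}{16}$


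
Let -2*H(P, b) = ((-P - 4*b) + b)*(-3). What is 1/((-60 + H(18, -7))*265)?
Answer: -2/29415 ≈ -6.7992e-5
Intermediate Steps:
H(P, b) = -9*b/2 - 3*P/2 (H(P, b) = -((-P - 4*b) + b)*(-3)/2 = -(-P - 3*b)*(-3)/2 = -(3*P + 9*b)/2 = -9*b/2 - 3*P/2)
1/((-60 + H(18, -7))*265) = 1/(-60 + (-9/2*(-7) - 3/2*18)*265) = (1/265)/(-60 + (63/2 - 27)) = (1/265)/(-60 + 9/2) = (1/265)/(-111/2) = -2/111*1/265 = -2/29415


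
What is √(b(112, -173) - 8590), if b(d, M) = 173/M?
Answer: 11*I*√71 ≈ 92.688*I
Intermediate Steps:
√(b(112, -173) - 8590) = √(173/(-173) - 8590) = √(173*(-1/173) - 8590) = √(-1 - 8590) = √(-8591) = 11*I*√71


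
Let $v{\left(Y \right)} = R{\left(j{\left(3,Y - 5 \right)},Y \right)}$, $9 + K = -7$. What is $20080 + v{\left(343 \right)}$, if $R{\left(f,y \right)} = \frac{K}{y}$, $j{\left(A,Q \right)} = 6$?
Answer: $\frac{6887424}{343} \approx 20080.0$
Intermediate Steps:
$K = -16$ ($K = -9 - 7 = -16$)
$R{\left(f,y \right)} = - \frac{16}{y}$
$v{\left(Y \right)} = - \frac{16}{Y}$
$20080 + v{\left(343 \right)} = 20080 - \frac{16}{343} = \frac{6887424}{343}$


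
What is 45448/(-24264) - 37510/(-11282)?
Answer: 24837394/17109153 ≈ 1.4517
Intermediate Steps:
45448/(-24264) - 37510/(-11282) = 45448*(-1/24264) - 37510*(-1/11282) = -5681/3033 + 18755/5641 = 24837394/17109153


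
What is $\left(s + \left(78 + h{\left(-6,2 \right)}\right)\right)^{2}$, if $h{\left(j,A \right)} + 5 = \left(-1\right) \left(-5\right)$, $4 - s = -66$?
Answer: $21904$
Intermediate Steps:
$s = 70$ ($s = 4 - -66 = 4 + 66 = 70$)
$h{\left(j,A \right)} = 0$ ($h{\left(j,A \right)} = -5 - -5 = -5 + 5 = 0$)
$\left(s + \left(78 + h{\left(-6,2 \right)}\right)\right)^{2} = \left(70 + \left(78 + 0\right)\right)^{2} = \left(70 + 78\right)^{2} = 148^{2} = 21904$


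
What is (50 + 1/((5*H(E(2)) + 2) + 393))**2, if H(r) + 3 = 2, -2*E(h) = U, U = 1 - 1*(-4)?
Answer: 380289001/152100 ≈ 2500.3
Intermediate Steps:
U = 5 (U = 1 + 4 = 5)
E(h) = -5/2 (E(h) = -1/2*5 = -5/2)
H(r) = -1 (H(r) = -3 + 2 = -1)
(50 + 1/((5*H(E(2)) + 2) + 393))**2 = (50 + 1/((5*(-1) + 2) + 393))**2 = (50 + 1/((-5 + 2) + 393))**2 = (50 + 1/(-3 + 393))**2 = (50 + 1/390)**2 = (19501/390)**2 = 380289001/152100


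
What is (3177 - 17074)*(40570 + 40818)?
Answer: -1131049036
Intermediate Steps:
(3177 - 17074)*(40570 + 40818) = -13897*81388 = -1131049036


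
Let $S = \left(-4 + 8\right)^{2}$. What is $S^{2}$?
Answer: $256$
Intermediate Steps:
$S = 16$ ($S = 4^{2} = 16$)
$S^{2} = 16^{2} = 256$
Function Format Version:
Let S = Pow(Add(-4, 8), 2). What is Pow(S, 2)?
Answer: 256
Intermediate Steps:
S = 16 (S = Pow(4, 2) = 16)
Pow(S, 2) = Pow(16, 2) = 256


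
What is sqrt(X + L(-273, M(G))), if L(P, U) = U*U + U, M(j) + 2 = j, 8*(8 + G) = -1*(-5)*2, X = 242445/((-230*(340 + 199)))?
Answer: sqrt(3304896749)/7084 ≈ 8.1152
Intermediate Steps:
X = -6927/3542 (X = 242445/((-230*539)) = 242445/(-123970) = 242445*(-1/123970) = -6927/3542 ≈ -1.9557)
G = -27/4 (G = -8 + (-1*(-5)*2)/8 = -8 + (5*2)/8 = -8 + (1/8)*10 = -8 + 5/4 = -27/4 ≈ -6.7500)
M(j) = -2 + j
L(P, U) = U + U**2 (L(P, U) = U**2 + U = U + U**2)
sqrt(X + L(-273, M(G))) = sqrt(-6927/3542 + (-2 - 27/4)*(1 + (-2 - 27/4))) = sqrt(-6927/3542 - 35*(1 - 35/4)/4) = sqrt(-6927/3542 - 35/4*(-31/4)) = sqrt(-6927/3542 + 1085/16) = sqrt(1866119/28336) = sqrt(3304896749)/7084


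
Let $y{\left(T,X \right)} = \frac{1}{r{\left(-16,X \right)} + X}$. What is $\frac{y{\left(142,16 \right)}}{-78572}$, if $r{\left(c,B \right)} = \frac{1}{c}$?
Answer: $- \frac{4}{5008965} \approx -7.9857 \cdot 10^{-7}$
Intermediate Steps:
$y{\left(T,X \right)} = \frac{1}{- \frac{1}{16} + X}$ ($y{\left(T,X \right)} = \frac{1}{\frac{1}{-16} + X} = \frac{1}{- \frac{1}{16} + X}$)
$\frac{y{\left(142,16 \right)}}{-78572} = \frac{16 \frac{1}{-1 + 16 \cdot 16}}{-78572} = \frac{16}{-1 + 256} \left(- \frac{1}{78572}\right) = \frac{16}{255} \left(- \frac{1}{78572}\right) = - \frac{4}{5008965}$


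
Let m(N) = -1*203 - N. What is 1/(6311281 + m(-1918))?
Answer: 1/6312996 ≈ 1.5840e-7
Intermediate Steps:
m(N) = -203 - N
1/(6311281 + m(-1918)) = 1/(6311281 + (-203 - 1*(-1918))) = 1/(6311281 + (-203 + 1918)) = 1/(6311281 + 1715) = 1/6312996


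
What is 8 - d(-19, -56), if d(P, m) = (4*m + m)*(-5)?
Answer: -1392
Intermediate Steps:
d(P, m) = -25*m (d(P, m) = (5*m)*(-5) = -25*m)
8 - d(-19, -56) = 8 - (-25)*(-56) = 8 - 1*1400 = 8 - 1400 = -1392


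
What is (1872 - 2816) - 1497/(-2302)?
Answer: -2171591/2302 ≈ -943.35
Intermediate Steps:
(1872 - 2816) - 1497/(-2302) = -944 - 1497*(-1/2302) = -944 + 1497/2302 = -2171591/2302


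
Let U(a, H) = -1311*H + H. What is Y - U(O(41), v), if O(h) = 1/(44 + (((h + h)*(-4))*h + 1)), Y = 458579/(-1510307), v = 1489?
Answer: 2945989272551/1510307 ≈ 1.9506e+6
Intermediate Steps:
Y = -458579/1510307 (Y = 458579*(-1/1510307) = -458579/1510307 ≈ -0.30363)
O(h) = 1/(45 - 8*h**2) (O(h) = 1/(44 + (((2*h)*(-4))*h + 1)) = 1/(44 + ((-8*h)*h + 1)) = 1/(44 + (-8*h**2 + 1)) = 1/(44 + (1 - 8*h**2)) = 1/(45 - 8*h**2))
U(a, H) = -1310*H
Y - U(O(41), v) = -458579/1510307 - (-1310)*1489 = -458579/1510307 - 1*(-1950590) = -458579/1510307 + 1950590 = 2945989272551/1510307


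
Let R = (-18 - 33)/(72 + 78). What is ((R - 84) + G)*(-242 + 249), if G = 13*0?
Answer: -29519/50 ≈ -590.38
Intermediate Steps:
R = -17/50 (R = -51/150 = -51*1/150 = -17/50 ≈ -0.34000)
G = 0
((R - 84) + G)*(-242 + 249) = ((-17/50 - 84) + 0)*(-242 + 249) = (-4217/50 + 0)*7 = -4217/50*7 = -29519/50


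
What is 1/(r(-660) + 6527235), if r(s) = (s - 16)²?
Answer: 1/6984211 ≈ 1.4318e-7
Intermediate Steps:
r(s) = (-16 + s)²
1/(r(-660) + 6527235) = 1/((-16 - 660)² + 6527235) = 1/((-676)² + 6527235) = 1/(456976 + 6527235) = 1/6984211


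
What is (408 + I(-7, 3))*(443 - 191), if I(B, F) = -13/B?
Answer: 103284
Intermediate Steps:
(408 + I(-7, 3))*(443 - 191) = (408 - 13/(-7))*(443 - 191) = (408 - 13*(-⅐))*252 = (408 + 13/7)*252 = (2869/7)*252 = 103284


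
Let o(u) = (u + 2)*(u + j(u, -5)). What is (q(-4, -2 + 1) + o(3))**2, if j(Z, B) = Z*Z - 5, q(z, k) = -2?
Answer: 1089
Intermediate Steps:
j(Z, B) = -5 + Z**2 (j(Z, B) = Z**2 - 5 = -5 + Z**2)
o(u) = (2 + u)*(-5 + u + u**2) (o(u) = (u + 2)*(u + (-5 + u**2)) = (2 + u)*(-5 + u + u**2))
(q(-4, -2 + 1) + o(3))**2 = (-2 + (-10 + 3**3 - 3*3 + 3*3**2))**2 = (-2 + (-10 + 27 - 9 + 3*9))**2 = (-2 + (-10 + 27 - 9 + 27))**2 = (-2 + 35)**2 = 33**2 = 1089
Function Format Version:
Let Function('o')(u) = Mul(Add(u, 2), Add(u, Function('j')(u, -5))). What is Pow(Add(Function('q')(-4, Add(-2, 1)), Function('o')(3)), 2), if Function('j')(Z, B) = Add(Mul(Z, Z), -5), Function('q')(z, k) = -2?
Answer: 1089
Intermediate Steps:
Function('j')(Z, B) = Add(-5, Pow(Z, 2)) (Function('j')(Z, B) = Add(Pow(Z, 2), -5) = Add(-5, Pow(Z, 2)))
Function('o')(u) = Mul(Add(2, u), Add(-5, u, Pow(u, 2))) (Function('o')(u) = Mul(Add(u, 2), Add(u, Add(-5, Pow(u, 2)))) = Mul(Add(2, u), Add(-5, u, Pow(u, 2))))
Pow(Add(Function('q')(-4, Add(-2, 1)), Function('o')(3)), 2) = Pow(Add(-2, Add(-10, Pow(3, 3), Mul(-3, 3), Mul(3, Pow(3, 2)))), 2) = Pow(Add(-2, Add(-10, 27, -9, Mul(3, 9))), 2) = Pow(Add(-2, Add(-10, 27, -9, 27)), 2) = Pow(Add(-2, 35), 2) = Pow(33, 2) = 1089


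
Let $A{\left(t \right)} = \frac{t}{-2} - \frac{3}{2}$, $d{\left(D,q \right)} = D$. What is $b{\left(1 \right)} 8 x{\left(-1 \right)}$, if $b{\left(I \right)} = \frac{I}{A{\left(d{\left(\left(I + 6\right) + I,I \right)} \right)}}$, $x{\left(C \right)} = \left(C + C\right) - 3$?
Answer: $\frac{80}{11} \approx 7.2727$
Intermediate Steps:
$x{\left(C \right)} = -3 + 2 C$ ($x{\left(C \right)} = 2 C - 3 = -3 + 2 C$)
$A{\left(t \right)} = - \frac{3}{2} - \frac{t}{2}$ ($A{\left(t \right)} = t \left(- \frac{1}{2}\right) - \frac{3}{2} = - \frac{t}{2} - \frac{3}{2} = - \frac{3}{2} - \frac{t}{2}$)
$b{\left(I \right)} = \frac{I}{- \frac{9}{2} - I}$ ($b{\left(I \right)} = \frac{I}{- \frac{3}{2} - \frac{\left(I + 6\right) + I}{2}} = \frac{I}{- \frac{3}{2} - \frac{\left(6 + I\right) + I}{2}} = \frac{I}{- \frac{3}{2} - \frac{6 + 2 I}{2}} = \frac{I}{- \frac{3}{2} - \left(3 + I\right)} = \frac{I}{- \frac{9}{2} - I}$)
$b{\left(1 \right)} 8 x{\left(-1 \right)} = \left(-2\right) 1 \frac{1}{9 + 2 \cdot 1} \cdot 8 \left(-3 + 2 \left(-1\right)\right) = \left(-2\right) 1 \frac{1}{9 + 2} \cdot 8 \left(-3 - 2\right) = \left(-2\right) 1 \cdot \frac{1}{11} \cdot 8 \left(-5\right) = \left(- \frac{2}{11}\right) 8 \left(-5\right) = \left(- \frac{16}{11}\right) \left(-5\right) = \frac{80}{11}$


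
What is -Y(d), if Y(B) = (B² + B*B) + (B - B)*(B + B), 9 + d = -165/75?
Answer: -6272/25 ≈ -250.88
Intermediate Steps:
d = -56/5 (d = -9 - 165/75 = -9 - 165*1/75 = -9 - 11/5 = -56/5 ≈ -11.200)
Y(B) = 2*B² (Y(B) = (B² + B²) + 0*(2*B) = 2*B² + 0 = 2*B²)
-Y(d) = -2*(-56/5)² = -2*3136/25 = -1*6272/25 = -6272/25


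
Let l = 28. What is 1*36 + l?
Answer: 64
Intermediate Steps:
1*36 + l = 1*36 + 28 = 36 + 28 = 64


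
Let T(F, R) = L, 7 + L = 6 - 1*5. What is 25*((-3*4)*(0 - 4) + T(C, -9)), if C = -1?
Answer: 1050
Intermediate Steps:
L = -6 (L = -7 + (6 - 1*5) = -7 + (6 - 5) = -7 + 1 = -6)
T(F, R) = -6
25*((-3*4)*(0 - 4) + T(C, -9)) = 25*((-3*4)*(0 - 4) - 6) = 25*(-12*(-4) - 6) = 25*(48 - 6) = 25*42 = 1050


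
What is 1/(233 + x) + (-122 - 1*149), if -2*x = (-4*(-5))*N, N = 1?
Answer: -60432/223 ≈ -271.00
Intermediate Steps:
x = -10 (x = -(-4*(-5))/2 = -10 ≈ -10.000)
1/(233 + x) + (-122 - 1*149) = 1/(233 - 10) + (-122 - 1*149) = 1/223 + (-122 - 149) = 1/223 - 271 = -60432/223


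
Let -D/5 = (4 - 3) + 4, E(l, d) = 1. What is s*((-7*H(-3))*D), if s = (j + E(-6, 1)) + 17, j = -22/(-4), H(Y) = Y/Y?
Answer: 8225/2 ≈ 4112.5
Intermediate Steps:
H(Y) = 1
D = -25 (D = -5*((4 - 3) + 4) = -5*(1 + 4) = -5*5 = -25)
j = 11/2 (j = -22*(-¼) = 11/2 ≈ 5.5000)
s = 47/2 (s = (11/2 + 1) + 17 = 13/2 + 17 = 47/2 ≈ 23.500)
s*((-7*H(-3))*D) = 47*(-7*1*(-25))/2 = 47*(-7*(-25))/2 = (47/2)*175 = 8225/2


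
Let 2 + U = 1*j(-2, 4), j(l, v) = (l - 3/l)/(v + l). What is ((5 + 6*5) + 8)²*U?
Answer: -16641/4 ≈ -4160.3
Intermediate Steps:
j(l, v) = (l - 3/l)/(l + v)
U = -9/4 (U = -2 + 1*((-3 + (-2)²)/((-2)*(-2 + 4))) = -2 + 1*(-½*(-3 + 4)/2) = -2 + 1*(-½*½*1) = -2 + 1*(-¼) = -2 - ¼ = -9/4 ≈ -2.2500)
((5 + 6*5) + 8)²*U = ((5 + 6*5) + 8)²*(-9/4) = ((5 + 30) + 8)²*(-9/4) = (35 + 8)²*(-9/4) = 43²*(-9/4) = 1849*(-9/4) = -16641/4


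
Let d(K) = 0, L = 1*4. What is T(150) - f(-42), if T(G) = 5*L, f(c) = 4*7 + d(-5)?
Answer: -8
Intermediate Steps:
L = 4
f(c) = 28 (f(c) = 4*7 + 0 = 28 + 0 = 28)
T(G) = 20 (T(G) = 5*4 = 20)
T(150) - f(-42) = 20 - 1*28 = 20 - 28 = -8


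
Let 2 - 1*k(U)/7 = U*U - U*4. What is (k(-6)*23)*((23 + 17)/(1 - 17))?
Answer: 23345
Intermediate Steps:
k(U) = 14 - 7*U² + 28*U (k(U) = 14 - 7*(U*U - U*4) = 14 - 7*(U² - 4*U) = 14 + (-7*U² + 28*U) = 14 - 7*U² + 28*U)
(k(-6)*23)*((23 + 17)/(1 - 17)) = ((14 - 7*(-6)² + 28*(-6))*23)*((23 + 17)/(1 - 17)) = ((14 - 7*36 - 168)*23)*(40/(-16)) = ((14 - 252 - 168)*23)*(40*(-1/16)) = -406*23*(-5/2) = -9338*(-5/2) = 23345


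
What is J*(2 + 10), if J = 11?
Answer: 132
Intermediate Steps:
J*(2 + 10) = 11*(2 + 10) = 11*12 = 132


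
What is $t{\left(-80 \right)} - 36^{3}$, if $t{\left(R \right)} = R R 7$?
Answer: $-1856$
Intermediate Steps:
$t{\left(R \right)} = 7 R^{2}$ ($t{\left(R \right)} = R^{2} \cdot 7 = 7 R^{2}$)
$t{\left(-80 \right)} - 36^{3} = 7 \left(-80\right)^{2} - 36^{3} = 7 \cdot 6400 - 46656 = 44800 - 46656 = -1856$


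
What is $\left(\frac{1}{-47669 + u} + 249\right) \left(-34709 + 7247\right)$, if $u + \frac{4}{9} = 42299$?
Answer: $- \frac{165254740767}{24167} \approx -6.838 \cdot 10^{6}$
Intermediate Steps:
$u = \frac{380687}{9}$ ($u = - \frac{4}{9} + 42299 = \frac{380687}{9} \approx 42299.0$)
$\left(\frac{1}{-47669 + u} + 249\right) \left(-34709 + 7247\right) = \left(\frac{1}{-47669 + \frac{380687}{9}} + 249\right) \left(-34709 + 7247\right) = \left(\frac{1}{- \frac{48334}{9}} + 249\right) \left(-27462\right) = \left(- \frac{9}{48334} + 249\right) \left(-27462\right) = \frac{12035157}{48334} \left(-27462\right) = - \frac{165254740767}{24167}$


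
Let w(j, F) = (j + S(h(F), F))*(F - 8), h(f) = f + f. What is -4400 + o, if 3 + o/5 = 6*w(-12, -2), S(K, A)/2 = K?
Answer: 1585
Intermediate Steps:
h(f) = 2*f
S(K, A) = 2*K
w(j, F) = (-8 + F)*(j + 4*F) (w(j, F) = (j + 2*(2*F))*(F - 8) = (j + 4*F)*(-8 + F) = (-8 + F)*(j + 4*F))
o = 5985 (o = -15 + 5*(6*(-32*(-2) - 8*(-12) + 4*(-2)² - 2*(-12))) = -15 + 5*(6*(64 + 96 + 4*4 + 24)) = -15 + 5*(6*(64 + 96 + 16 + 24)) = -15 + 5*(6*200) = -15 + 5*1200 = -15 + 6000 = 5985)
-4400 + o = -4400 + 5985 = 1585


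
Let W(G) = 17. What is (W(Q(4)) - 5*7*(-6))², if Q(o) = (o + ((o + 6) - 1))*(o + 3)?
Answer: 51529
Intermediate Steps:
Q(o) = (3 + o)*(5 + 2*o) (Q(o) = (o + ((6 + o) - 1))*(3 + o) = (o + (5 + o))*(3 + o) = (5 + 2*o)*(3 + o) = (3 + o)*(5 + 2*o))
(W(Q(4)) - 5*7*(-6))² = (17 - 5*7*(-6))² = (17 - 35*(-6))² = (17 + 210)² = 227² = 51529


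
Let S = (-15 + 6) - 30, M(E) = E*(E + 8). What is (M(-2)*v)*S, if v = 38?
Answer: 17784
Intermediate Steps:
M(E) = E*(8 + E)
S = -39 (S = -9 - 30 = -39)
(M(-2)*v)*S = (-2*(8 - 2)*38)*(-39) = (-2*6*38)*(-39) = -12*38*(-39) = -456*(-39) = 17784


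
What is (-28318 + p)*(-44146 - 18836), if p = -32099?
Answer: 3805183494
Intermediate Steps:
(-28318 + p)*(-44146 - 18836) = (-28318 - 32099)*(-44146 - 18836) = -60417*(-62982) = 3805183494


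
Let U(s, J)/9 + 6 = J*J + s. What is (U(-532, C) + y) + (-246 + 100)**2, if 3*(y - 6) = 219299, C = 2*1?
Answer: 268847/3 ≈ 89616.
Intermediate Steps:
C = 2
y = 219317/3 (y = 6 + (1/3)*219299 = 6 + 219299/3 = 219317/3 ≈ 73106.)
U(s, J) = -54 + 9*s + 9*J**2 (U(s, J) = -54 + 9*(J*J + s) = -54 + 9*(J**2 + s) = -54 + 9*(s + J**2) = -54 + (9*s + 9*J**2) = -54 + 9*s + 9*J**2)
(U(-532, C) + y) + (-246 + 100)**2 = ((-54 + 9*(-532) + 9*2**2) + 219317/3) + (-246 + 100)**2 = ((-54 - 4788 + 9*4) + 219317/3) + (-146)**2 = ((-54 - 4788 + 36) + 219317/3) + 21316 = (-4806 + 219317/3) + 21316 = 204899/3 + 21316 = 268847/3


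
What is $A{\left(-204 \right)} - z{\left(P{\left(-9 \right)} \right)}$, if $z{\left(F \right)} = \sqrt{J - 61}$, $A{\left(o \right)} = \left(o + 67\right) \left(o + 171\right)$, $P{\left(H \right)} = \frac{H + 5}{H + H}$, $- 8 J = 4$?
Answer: $4521 - \frac{i \sqrt{246}}{2} \approx 4521.0 - 7.8422 i$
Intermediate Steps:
$J = - \frac{1}{2}$ ($J = \left(- \frac{1}{8}\right) 4 = - \frac{1}{2} \approx -0.5$)
$P{\left(H \right)} = \frac{5 + H}{2 H}$
$A{\left(o \right)} = \left(67 + o\right) \left(171 + o\right)$
$z{\left(F \right)} = \frac{i \sqrt{246}}{2}$ ($z{\left(F \right)} = \sqrt{- \frac{1}{2} - 61} = \sqrt{- \frac{123}{2}} = \frac{i \sqrt{246}}{2}$)
$A{\left(-204 \right)} - z{\left(P{\left(-9 \right)} \right)} = \left(11457 + \left(-204\right)^{2} + 238 \left(-204\right)\right) - \frac{i \sqrt{246}}{2} = \left(11457 + 41616 - 48552\right) - \frac{i \sqrt{246}}{2} = 4521 - \frac{i \sqrt{246}}{2}$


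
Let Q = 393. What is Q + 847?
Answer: 1240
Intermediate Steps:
Q + 847 = 393 + 847 = 1240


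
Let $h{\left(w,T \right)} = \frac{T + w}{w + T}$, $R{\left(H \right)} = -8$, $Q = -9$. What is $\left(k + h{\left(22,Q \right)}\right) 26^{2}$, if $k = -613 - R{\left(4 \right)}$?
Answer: $-408304$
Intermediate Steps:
$h{\left(w,T \right)} = 1$ ($h{\left(w,T \right)} = \frac{T + w}{T + w} = 1$)
$k = -605$ ($k = -613 - -8 = -613 + 8 = -605$)
$\left(k + h{\left(22,Q \right)}\right) 26^{2} = \left(-605 + 1\right) 26^{2} = \left(-604\right) 676 = -408304$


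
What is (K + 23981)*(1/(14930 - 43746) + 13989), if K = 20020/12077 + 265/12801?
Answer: 57484090465701869651/171341794632 ≈ 3.3549e+8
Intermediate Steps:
K = 19959725/11892129 (K = 20020*(1/12077) + 265*(1/12801) = 1540/929 + 265/12801 = 19959725/11892129 ≈ 1.6784)
(K + 23981)*(1/(14930 - 43746) + 13989) = (19959725/11892129 + 23981)*(1/(14930 - 43746) + 13989) = 285205105274*(1/(-28816) + 13989)/11892129 = 285205105274*(-1/28816 + 13989)/11892129 = (285205105274/11892129)*(403107023/28816) = 57484090465701869651/171341794632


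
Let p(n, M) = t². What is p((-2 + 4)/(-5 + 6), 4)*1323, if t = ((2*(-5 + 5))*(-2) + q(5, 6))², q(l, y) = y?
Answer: 1714608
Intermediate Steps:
t = 36 (t = ((2*(-5 + 5))*(-2) + 6)² = ((2*0)*(-2) + 6)² = (0*(-2) + 6)² = (0 + 6)² = 6² = 36)
p(n, M) = 1296 (p(n, M) = 36² = 1296)
p((-2 + 4)/(-5 + 6), 4)*1323 = 1296*1323 = 1714608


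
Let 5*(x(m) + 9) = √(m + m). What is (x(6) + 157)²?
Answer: 547612/25 + 592*√3/5 ≈ 22110.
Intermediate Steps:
x(m) = -9 + √2*√m/5 (x(m) = -9 + √(m + m)/5 = -9 + √(2*m)/5 = -9 + (√2*√m)/5 = -9 + √2*√m/5)
(x(6) + 157)² = ((-9 + √2*√6/5) + 157)² = ((-9 + 2*√3/5) + 157)² = (148 + 2*√3/5)²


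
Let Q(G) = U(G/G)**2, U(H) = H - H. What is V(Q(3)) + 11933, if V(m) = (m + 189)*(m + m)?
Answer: 11933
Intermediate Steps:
U(H) = 0
Q(G) = 0 (Q(G) = 0**2 = 0)
V(m) = 2*m*(189 + m) (V(m) = (189 + m)*(2*m) = 2*m*(189 + m))
V(Q(3)) + 11933 = 2*0*(189 + 0) + 11933 = 2*0*189 + 11933 = 0 + 11933 = 11933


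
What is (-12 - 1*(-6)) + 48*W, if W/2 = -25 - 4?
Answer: -2790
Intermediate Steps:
W = -58 (W = 2*(-25 - 4) = 2*(-29) = -58)
(-12 - 1*(-6)) + 48*W = (-12 - 1*(-6)) + 48*(-58) = (-12 + 6) - 2784 = -6 - 2784 = -2790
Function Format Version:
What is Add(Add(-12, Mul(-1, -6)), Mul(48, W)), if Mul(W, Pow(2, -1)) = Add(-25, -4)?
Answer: -2790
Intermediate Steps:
W = -58 (W = Mul(2, Add(-25, -4)) = Mul(2, -29) = -58)
Add(Add(-12, Mul(-1, -6)), Mul(48, W)) = Add(Add(-12, Mul(-1, -6)), Mul(48, -58)) = Add(Add(-12, 6), -2784) = Add(-6, -2784) = -2790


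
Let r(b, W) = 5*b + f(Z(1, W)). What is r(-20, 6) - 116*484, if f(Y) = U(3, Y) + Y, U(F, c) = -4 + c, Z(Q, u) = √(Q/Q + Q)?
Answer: -56248 + 2*√2 ≈ -56245.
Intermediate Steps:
Z(Q, u) = √(1 + Q)
f(Y) = -4 + 2*Y (f(Y) = (-4 + Y) + Y = -4 + 2*Y)
r(b, W) = -4 + 2*√2 + 5*b (r(b, W) = 5*b + (-4 + 2*√(1 + 1)) = 5*b + (-4 + 2*√2) = -4 + 2*√2 + 5*b)
r(-20, 6) - 116*484 = (-4 + 2*√2 + 5*(-20)) - 116*484 = (-4 + 2*√2 - 100) - 56144 = (-104 + 2*√2) - 56144 = -56248 + 2*√2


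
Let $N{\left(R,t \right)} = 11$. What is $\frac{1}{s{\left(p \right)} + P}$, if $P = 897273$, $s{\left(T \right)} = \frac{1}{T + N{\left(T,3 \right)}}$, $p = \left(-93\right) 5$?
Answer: $\frac{454}{407361941} \approx 1.1145 \cdot 10^{-6}$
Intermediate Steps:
$p = -465$
$s{\left(T \right)} = \frac{1}{11 + T}$ ($s{\left(T \right)} = \frac{1}{T + 11} = \frac{1}{11 + T}$)
$\frac{1}{s{\left(p \right)} + P} = \frac{1}{\frac{1}{11 - 465} + 897273} = \frac{1}{\frac{1}{-454} + 897273} = \frac{1}{- \frac{1}{454} + 897273} = \frac{1}{\frac{407361941}{454}} = \frac{454}{407361941}$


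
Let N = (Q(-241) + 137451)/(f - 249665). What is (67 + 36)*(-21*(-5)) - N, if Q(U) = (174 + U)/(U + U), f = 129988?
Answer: 623922107359/57684314 ≈ 10816.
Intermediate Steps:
Q(U) = (174 + U)/(2*U) (Q(U) = (174 + U)/((2*U)) = (174 + U)*(1/(2*U)) = (174 + U)/(2*U))
N = -66251449/57684314 (N = ((½)*(174 - 241)/(-241) + 137451)/(129988 - 249665) = ((½)*(-1/241)*(-67) + 137451)/(-119677) = (67/482 + 137451)*(-1/119677) = (66251449/482)*(-1/119677) = -66251449/57684314 ≈ -1.1485)
(67 + 36)*(-21*(-5)) - N = (67 + 36)*(-21*(-5)) - 1*(-66251449/57684314) = 103*105 + 66251449/57684314 = 10815 + 66251449/57684314 = 623922107359/57684314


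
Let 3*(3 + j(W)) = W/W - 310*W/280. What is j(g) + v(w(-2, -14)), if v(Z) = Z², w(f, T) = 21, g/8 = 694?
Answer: -33823/21 ≈ -1610.6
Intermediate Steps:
g = 5552 (g = 8*694 = 5552)
j(W) = -8/3 - 31*W/84 (j(W) = -3 + (W/W - 310*W/280)/3 = -3 + (1 - 310*W*(1/280))/3 = -3 + (1 - 31*W/28)/3 = -3 + (⅓ - 31*W/84) = -8/3 - 31*W/84)
j(g) + v(w(-2, -14)) = (-8/3 - 31/84*5552) + 21² = (-8/3 - 43028/21) + 441 = -43084/21 + 441 = -33823/21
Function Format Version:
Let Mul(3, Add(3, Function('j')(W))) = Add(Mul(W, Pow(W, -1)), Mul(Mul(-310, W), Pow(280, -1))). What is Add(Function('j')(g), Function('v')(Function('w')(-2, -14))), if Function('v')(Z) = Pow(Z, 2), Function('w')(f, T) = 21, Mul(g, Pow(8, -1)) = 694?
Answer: Rational(-33823, 21) ≈ -1610.6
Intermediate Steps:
g = 5552 (g = Mul(8, 694) = 5552)
Function('j')(W) = Add(Rational(-8, 3), Mul(Rational(-31, 84), W)) (Function('j')(W) = Add(-3, Mul(Rational(1, 3), Add(Mul(W, Pow(W, -1)), Mul(Mul(-310, W), Pow(280, -1))))) = Add(-3, Mul(Rational(1, 3), Add(1, Mul(Mul(-310, W), Rational(1, 280))))) = Add(-3, Mul(Rational(1, 3), Add(1, Mul(Rational(-31, 28), W)))) = Add(-3, Add(Rational(1, 3), Mul(Rational(-31, 84), W))) = Add(Rational(-8, 3), Mul(Rational(-31, 84), W)))
Add(Function('j')(g), Function('v')(Function('w')(-2, -14))) = Add(Add(Rational(-8, 3), Mul(Rational(-31, 84), 5552)), Pow(21, 2)) = Add(Add(Rational(-8, 3), Rational(-43028, 21)), 441) = Add(Rational(-43084, 21), 441) = Rational(-33823, 21)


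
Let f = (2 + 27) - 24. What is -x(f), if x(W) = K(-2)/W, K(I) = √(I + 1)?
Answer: -I/5 ≈ -0.2*I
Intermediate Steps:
K(I) = √(1 + I)
f = 5 (f = 29 - 24 = 5)
x(W) = I/W (x(W) = √(1 - 2)/W = √(-1)/W = I/W)
-x(f) = -I/5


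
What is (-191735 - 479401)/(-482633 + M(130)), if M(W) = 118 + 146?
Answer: 671136/482369 ≈ 1.3913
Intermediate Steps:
M(W) = 264
(-191735 - 479401)/(-482633 + M(130)) = (-191735 - 479401)/(-482633 + 264) = -671136/(-482369) = -671136*(-1/482369) = 671136/482369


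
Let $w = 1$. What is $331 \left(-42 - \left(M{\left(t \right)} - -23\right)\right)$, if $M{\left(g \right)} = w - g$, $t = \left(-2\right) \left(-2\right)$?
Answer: $-20522$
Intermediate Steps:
$t = 4$
$M{\left(g \right)} = 1 - g$
$331 \left(-42 - \left(M{\left(t \right)} - -23\right)\right) = 331 \left(-42 - \left(\left(1 - 4\right) - -23\right)\right) = 331 \left(-42 - \left(\left(1 - 4\right) + 23\right)\right) = 331 \left(-42 - \left(-3 + 23\right)\right) = 331 \left(-42 - 20\right) = 331 \left(-62\right) = -20522$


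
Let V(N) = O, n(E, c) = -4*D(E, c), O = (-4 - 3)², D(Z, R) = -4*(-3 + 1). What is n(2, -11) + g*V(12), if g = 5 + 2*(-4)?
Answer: -179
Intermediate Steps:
D(Z, R) = 8 (D(Z, R) = -4*(-2) = 8)
O = 49 (O = (-7)² = 49)
n(E, c) = -32 (n(E, c) = -4*8 = -32)
g = -3 (g = 5 - 8 = -3)
V(N) = 49
n(2, -11) + g*V(12) = -32 - 3*49 = -32 - 147 = -179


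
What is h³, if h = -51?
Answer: -132651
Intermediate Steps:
h³ = (-51)³ = -132651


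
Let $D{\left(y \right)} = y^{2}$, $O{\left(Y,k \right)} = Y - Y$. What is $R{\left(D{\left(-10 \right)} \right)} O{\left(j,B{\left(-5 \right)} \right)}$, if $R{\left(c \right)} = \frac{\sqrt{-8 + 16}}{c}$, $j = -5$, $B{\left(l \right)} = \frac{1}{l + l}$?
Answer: $0$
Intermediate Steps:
$B{\left(l \right)} = \frac{1}{2 l}$
$O{\left(Y,k \right)} = 0$
$R{\left(c \right)} = \frac{2 \sqrt{2}}{c}$ ($R{\left(c \right)} = \frac{\sqrt{8}}{c} = \frac{2 \sqrt{2}}{c}$)
$R{\left(D{\left(-10 \right)} \right)} O{\left(j,B{\left(-5 \right)} \right)} = \frac{2 \sqrt{2}}{\left(-10\right)^{2}} \cdot 0 = \frac{2 \sqrt{2}}{100} \cdot 0 = 2 \sqrt{2} \cdot \frac{1}{100} \cdot 0 = \frac{\sqrt{2}}{50} \cdot 0 = 0$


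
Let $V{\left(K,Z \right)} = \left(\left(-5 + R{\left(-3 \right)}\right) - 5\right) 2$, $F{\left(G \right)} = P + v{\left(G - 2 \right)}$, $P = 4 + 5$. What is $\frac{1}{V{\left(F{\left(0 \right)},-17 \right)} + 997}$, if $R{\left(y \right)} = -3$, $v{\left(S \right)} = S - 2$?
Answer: $\frac{1}{971} \approx 0.0010299$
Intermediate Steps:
$v{\left(S \right)} = -2 + S$ ($v{\left(S \right)} = S - 2 = -2 + S$)
$P = 9$
$F{\left(G \right)} = 5 + G$ ($F{\left(G \right)} = 9 + \left(-2 + \left(G - 2\right)\right) = 9 + \left(-2 + \left(-2 + G\right)\right) = 9 + \left(-4 + G\right) = 5 + G$)
$V{\left(K,Z \right)} = -26$ ($V{\left(K,Z \right)} = \left(\left(-5 - 3\right) - 5\right) 2 = \left(-8 - 5\right) 2 = \left(-13\right) 2 = -26$)
$\frac{1}{V{\left(F{\left(0 \right)},-17 \right)} + 997} = \frac{1}{-26 + 997} = \frac{1}{971}$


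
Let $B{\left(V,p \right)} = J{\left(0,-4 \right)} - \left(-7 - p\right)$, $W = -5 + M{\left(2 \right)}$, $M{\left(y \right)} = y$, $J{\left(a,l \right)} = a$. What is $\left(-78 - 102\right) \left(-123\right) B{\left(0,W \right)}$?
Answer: $88560$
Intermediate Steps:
$W = -3$ ($W = -5 + 2 = -3$)
$B{\left(V,p \right)} = 7 + p$ ($B{\left(V,p \right)} = 0 - \left(-7 - p\right) = 0 + \left(7 + p\right) = 7 + p$)
$\left(-78 - 102\right) \left(-123\right) B{\left(0,W \right)} = \left(-78 - 102\right) \left(-123\right) \left(7 - 3\right) = \left(-78 - 102\right) \left(-123\right) 4 = \left(-180\right) \left(-123\right) 4 = 22140 \cdot 4 = 88560$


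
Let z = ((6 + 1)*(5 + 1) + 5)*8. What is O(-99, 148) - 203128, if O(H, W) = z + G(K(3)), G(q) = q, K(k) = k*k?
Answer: -202743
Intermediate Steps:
K(k) = k²
z = 376 (z = (7*6 + 5)*8 = (42 + 5)*8 = 47*8 = 376)
O(H, W) = 385 (O(H, W) = 376 + 3² = 376 + 9 = 385)
O(-99, 148) - 203128 = 385 - 203128 = -202743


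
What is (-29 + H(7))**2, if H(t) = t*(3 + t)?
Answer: 1681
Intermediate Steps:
(-29 + H(7))**2 = (-29 + 7*(3 + 7))**2 = (-29 + 7*10)**2 = (-29 + 70)**2 = 41**2 = 1681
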